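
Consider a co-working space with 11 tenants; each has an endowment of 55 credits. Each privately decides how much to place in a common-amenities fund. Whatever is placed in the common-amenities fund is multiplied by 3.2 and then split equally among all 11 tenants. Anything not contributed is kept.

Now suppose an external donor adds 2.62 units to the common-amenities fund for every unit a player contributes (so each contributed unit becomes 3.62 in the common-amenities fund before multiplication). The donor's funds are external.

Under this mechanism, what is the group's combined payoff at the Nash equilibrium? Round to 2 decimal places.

Under the mechanism each unit contributed yields 3.2 × 3.62 / 11 = 1.0531 back to its contributor per unit of net cost, which exceeds 1, making full contribution the dominant choice for everyone.
At the Nash equilibrium everyone contributes 55. Group total payoff = 3.2 × 3.62 × 605 = 7008.32.

7008.32 credits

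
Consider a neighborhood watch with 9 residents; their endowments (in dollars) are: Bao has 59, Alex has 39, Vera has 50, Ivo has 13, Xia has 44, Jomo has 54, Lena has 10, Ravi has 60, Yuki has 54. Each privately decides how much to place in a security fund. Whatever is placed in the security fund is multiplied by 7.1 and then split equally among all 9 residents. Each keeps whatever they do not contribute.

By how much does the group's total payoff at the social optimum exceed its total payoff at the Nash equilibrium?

2336.30 dollars

The private return per contributed unit is 7.1/9 = 0.7889 < 1 for every player regardless of endowment, so the Nash equilibrium is zero contribution and the group total is Σ E_j = 59 + 39 + 50 + 13 + 44 + 54 + 10 + 60 + 54 = 383.
Each contributed unit returns 7.100 to the group, so the social optimum is full contribution by everyone: group total = 7.100 × 383 = 2719.30.
Efficiency loss = (7.100 − 1) × 383 = 2336.30.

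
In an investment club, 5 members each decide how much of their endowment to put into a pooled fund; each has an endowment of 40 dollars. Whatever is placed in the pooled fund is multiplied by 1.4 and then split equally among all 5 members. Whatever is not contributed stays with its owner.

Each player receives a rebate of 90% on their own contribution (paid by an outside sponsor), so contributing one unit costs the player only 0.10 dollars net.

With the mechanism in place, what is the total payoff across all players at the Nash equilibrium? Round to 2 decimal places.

460.00 dollars

Under the mechanism each unit contributed yields (1.4/5) / 0.10 = 2.8000 back to its contributor per unit of net cost, which exceeds 1, making full contribution the dominant choice for everyone.
At the Nash equilibrium everyone contributes 40. Group total payoff = 5 × (40 × 0.90 + 1.4 × 40) = 460.00.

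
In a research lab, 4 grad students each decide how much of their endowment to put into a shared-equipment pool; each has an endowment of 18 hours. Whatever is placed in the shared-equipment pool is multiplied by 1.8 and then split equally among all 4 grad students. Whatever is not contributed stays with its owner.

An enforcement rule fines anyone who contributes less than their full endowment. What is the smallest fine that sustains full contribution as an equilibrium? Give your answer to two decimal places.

9.90 hours

Given the others contribute fully, the best deviation is to contribute 0 (any partial contribution still incurs the fine and gives up units whose private return 0.4500 is below 1).
Deviating from 18 to 0 saves 18 hours but forfeits the deviator's share of the drop in the shared-equipment pool: 1.8/4 × 18 = 8.10.
So the deviation gain is 18 − 8.10 = 9.90, and the fine must be at least 9.90 hours to wipe it out.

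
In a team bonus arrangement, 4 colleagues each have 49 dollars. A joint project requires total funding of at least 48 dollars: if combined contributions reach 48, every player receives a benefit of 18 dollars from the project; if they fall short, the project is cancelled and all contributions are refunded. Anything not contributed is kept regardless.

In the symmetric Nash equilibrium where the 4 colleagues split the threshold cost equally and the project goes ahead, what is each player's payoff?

Equal share of the threshold: 48/4 = 12.
At this profile no one gains by cutting their contribution: any cut drops the total below 48, the project is cancelled, contributions are refunded, and the deviator ends with 49, which is less than 49 − 12 + 18 = 55. Contributing more than 12 just wastes the excess. So contributing exactly 12 is a best response.
Each player's payoff: 49 − 12 + 18 = 55.

55 dollars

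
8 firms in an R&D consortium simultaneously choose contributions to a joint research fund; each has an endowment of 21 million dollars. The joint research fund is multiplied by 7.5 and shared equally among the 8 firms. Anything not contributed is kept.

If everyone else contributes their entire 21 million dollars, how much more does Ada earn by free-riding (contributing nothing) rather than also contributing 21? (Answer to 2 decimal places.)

1.31 million dollars

Switching from a contribution of 21 to 0 lets Ada keep an extra 21 million dollars, but lowers the joint research fund by 21, which costs Ada their own share of that drop: 7.5/8 × 21 = 19.69.
Net gain = 21 − 19.69 = 1.31. The private return per contributed unit (0.9375) is below 1, so free-riding is indeed the best response regardless of what the others do.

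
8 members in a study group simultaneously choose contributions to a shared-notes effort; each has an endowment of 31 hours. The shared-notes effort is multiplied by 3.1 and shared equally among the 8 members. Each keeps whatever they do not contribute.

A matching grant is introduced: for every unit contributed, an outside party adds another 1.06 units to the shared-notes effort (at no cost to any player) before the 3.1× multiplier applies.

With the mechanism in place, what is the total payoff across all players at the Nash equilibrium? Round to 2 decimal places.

248.00 hours

With the mechanism, a contributed unit returns 3.1 × 2.06 / 8 = 0.7983 per unit of net cost — still below 1 — so contributing 0 remains dominant for every player.
At the Nash equilibrium no one contributes; group total payoff = 8 × 31 = 248.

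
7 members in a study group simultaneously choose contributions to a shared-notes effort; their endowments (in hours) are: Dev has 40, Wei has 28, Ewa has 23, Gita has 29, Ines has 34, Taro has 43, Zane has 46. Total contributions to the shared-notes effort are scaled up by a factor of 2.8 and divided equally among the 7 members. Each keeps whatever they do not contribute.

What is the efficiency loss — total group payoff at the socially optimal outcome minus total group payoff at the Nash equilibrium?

The private return per contributed unit is 2.8/7 = 0.4000 < 1 for every player regardless of endowment, so the Nash equilibrium is zero contribution and the group total is Σ E_j = 40 + 28 + 23 + 29 + 34 + 43 + 46 = 243.
Each contributed unit returns 2.800 to the group, so the social optimum is full contribution by everyone: group total = 2.800 × 243 = 680.40.
Efficiency loss = (2.800 − 1) × 243 = 437.40.

437.40 hours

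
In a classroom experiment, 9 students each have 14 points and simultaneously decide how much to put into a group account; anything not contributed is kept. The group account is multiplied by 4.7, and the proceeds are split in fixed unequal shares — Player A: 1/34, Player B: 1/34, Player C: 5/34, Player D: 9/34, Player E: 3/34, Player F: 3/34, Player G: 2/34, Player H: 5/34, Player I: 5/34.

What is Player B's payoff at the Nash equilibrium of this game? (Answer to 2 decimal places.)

Player j's private return per contributed unit is 4.7 × (j's share). Contributing is weakly dominant for j when that share is at least 1/4.7 = 0.2128, and contributing 0 is dominant otherwise.
Only Player D (9/34) clears that bar, contributing 14; the remaining 8 contribute 0. Total contributed: 14.
Player B keeps 14 and receives 4.7 × 14 × 1/34 = 1.94 from the group account, for a payoff of 15.94.

15.94 points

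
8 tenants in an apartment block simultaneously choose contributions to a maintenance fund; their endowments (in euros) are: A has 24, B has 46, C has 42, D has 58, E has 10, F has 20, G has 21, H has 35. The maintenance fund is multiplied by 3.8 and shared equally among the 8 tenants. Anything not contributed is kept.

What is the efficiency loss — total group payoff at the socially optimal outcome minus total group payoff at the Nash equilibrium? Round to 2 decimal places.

The private return per contributed unit is 3.8/8 = 0.4750 < 1 for every player regardless of endowment, so the Nash equilibrium is zero contribution and the group total is Σ E_j = 24 + 46 + 42 + 58 + 10 + 20 + 21 + 35 = 256.
Each contributed unit returns 3.800 to the group, so the social optimum is full contribution by everyone: group total = 3.800 × 256 = 972.80.
Efficiency loss = (3.800 − 1) × 256 = 716.80.

716.80 euros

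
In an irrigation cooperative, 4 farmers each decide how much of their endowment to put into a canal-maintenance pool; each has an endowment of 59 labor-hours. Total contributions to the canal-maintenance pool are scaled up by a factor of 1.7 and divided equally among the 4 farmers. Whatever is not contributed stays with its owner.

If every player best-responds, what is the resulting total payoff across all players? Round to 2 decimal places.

Each contributed unit returns 1.7/4 = 0.4250 to its contributor — below 1 — so contributing 0 is dominant for every player. At the Nash equilibrium everyone keeps their 59, and the group total is 4 × 59 = 236.

236.00 labor-hours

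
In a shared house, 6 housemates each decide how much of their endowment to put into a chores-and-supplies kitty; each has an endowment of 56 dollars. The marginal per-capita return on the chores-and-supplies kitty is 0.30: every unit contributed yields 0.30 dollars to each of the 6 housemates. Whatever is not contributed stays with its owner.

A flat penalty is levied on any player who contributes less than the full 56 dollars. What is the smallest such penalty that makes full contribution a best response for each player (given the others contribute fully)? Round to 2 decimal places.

39.20 dollars

Given the others contribute fully, the best deviation is to contribute 0 (any partial contribution still incurs the fine and gives up units whose private return 0.30 is below 1).
Deviating from 56 to 0 saves 56 dollars but forfeits the deviator's share of the drop in the chores-and-supplies kitty: 0.30 × 56 = 16.80.
So the deviation gain is 56 − 16.80 = 39.20, and the fine must be at least 39.20 dollars to wipe it out.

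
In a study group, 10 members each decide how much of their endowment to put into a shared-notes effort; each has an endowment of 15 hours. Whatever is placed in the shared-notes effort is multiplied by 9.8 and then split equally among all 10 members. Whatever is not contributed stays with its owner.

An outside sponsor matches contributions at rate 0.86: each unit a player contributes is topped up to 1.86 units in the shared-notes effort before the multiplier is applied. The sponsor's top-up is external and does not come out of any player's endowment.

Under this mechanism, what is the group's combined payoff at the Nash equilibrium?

2734.20 hours

The effective private return per unit is now 9.8 × 1.86 / 10 = 1.8228 > 1, so every player's dominant strategy flips to full contribution.
At the Nash equilibrium everyone contributes 15. Group total payoff = 9.8 × 1.86 × 150 = 2734.20.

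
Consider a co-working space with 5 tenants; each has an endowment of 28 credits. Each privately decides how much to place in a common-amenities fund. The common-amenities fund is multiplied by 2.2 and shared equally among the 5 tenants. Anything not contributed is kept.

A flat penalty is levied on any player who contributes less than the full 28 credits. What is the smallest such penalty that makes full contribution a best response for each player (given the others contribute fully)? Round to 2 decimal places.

15.68 credits

Given the others contribute fully, the best deviation is to contribute 0 (any partial contribution still incurs the fine and gives up units whose private return 0.4400 is below 1).
Deviating from 28 to 0 saves 28 credits but forfeits the deviator's share of the drop in the common-amenities fund: 2.2/5 × 28 = 12.32.
So the deviation gain is 28 − 12.32 = 15.68, and the fine must be at least 15.68 credits to wipe it out.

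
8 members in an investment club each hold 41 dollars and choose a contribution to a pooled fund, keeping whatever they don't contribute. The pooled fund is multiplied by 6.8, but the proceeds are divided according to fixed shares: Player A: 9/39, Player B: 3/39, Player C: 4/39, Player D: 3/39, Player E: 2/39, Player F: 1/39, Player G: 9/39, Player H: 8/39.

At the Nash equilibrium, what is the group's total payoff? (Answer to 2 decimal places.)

Each unit j contributes comes back to j as 6.8 × (j's share), so j prefers to contribute only if that share exceeds 1/6.8 = 0.1471; otherwise keeping the unit dominates.
Player A, Player G and Player H clear that bar, contributing 41 each; the remaining 5 contribute 0. Total contributed: 123.
The pooled fund pays out 6.8 × 123 = 836.40 in total (split across the unequal shares, but the aggregate is all that matters for the group sum).
The 5 free-riders keep 41 each, adding 205. Group total = 205 + 836.40 = 1041.40.

1041.40 dollars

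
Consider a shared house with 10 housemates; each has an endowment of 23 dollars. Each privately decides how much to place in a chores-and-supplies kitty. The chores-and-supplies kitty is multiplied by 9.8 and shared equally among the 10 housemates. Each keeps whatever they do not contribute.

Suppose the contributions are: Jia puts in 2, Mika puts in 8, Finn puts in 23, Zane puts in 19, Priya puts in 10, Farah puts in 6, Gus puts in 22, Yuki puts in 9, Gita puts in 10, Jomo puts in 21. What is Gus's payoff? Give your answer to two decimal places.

128.40 dollars

Total contributed: 2 + 8 + 23 + 19 + 10 + 6 + 22 + 9 + 10 + 21 = 130.
Each receives 9.8 × 130 / 10 = 127.40 from the chores-and-supplies kitty.
Gus keeps 23 − 22 = 1, so Gus's payoff is 1 + 127.40 = 128.40.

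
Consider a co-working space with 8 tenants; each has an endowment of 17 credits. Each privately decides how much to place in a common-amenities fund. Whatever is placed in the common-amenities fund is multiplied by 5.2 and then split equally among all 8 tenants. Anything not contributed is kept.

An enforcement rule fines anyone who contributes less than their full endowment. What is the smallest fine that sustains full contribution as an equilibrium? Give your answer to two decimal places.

Given the others contribute fully, the best deviation is to contribute 0 (any partial contribution still incurs the fine and gives up units whose private return 0.6500 is below 1).
Deviating from 17 to 0 saves 17 credits but forfeits the deviator's share of the drop in the common-amenities fund: 5.2/8 × 17 = 11.05.
So the deviation gain is 17 − 11.05 = 5.95, and the fine must be at least 5.95 credits to wipe it out.

5.95 credits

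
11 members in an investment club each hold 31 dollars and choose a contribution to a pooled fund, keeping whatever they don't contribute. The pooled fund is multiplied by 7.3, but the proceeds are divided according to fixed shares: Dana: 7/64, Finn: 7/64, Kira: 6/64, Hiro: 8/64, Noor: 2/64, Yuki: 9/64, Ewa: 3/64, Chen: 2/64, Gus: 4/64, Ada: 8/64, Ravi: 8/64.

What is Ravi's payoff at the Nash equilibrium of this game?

A player with share s gets back 7.3·s per unit contributed, so full contribution is dominant for anyone with s > 1/7.3 = 0.1370 and zero contribution is dominant for anyone below.
The only share above 0.1370 is Yuki's 9/64, contributing 31; the remaining 10 contribute 0. Total contributed: 31.
Ravi keeps 31 and receives 7.3 × 31 × 8/64 = 28.29 from the pooled fund, for a payoff of 59.29.

59.29 dollars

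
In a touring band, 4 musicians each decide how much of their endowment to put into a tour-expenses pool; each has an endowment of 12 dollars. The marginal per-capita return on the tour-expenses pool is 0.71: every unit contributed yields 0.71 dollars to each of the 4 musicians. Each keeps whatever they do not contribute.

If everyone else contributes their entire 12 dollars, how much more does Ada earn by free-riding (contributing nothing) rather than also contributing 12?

3.48 dollars

Switching from a contribution of 12 to 0 lets Ada keep an extra 12 dollars, but lowers the tour-expenses pool by 12, which costs Ada their own share of that drop: 0.71 × 12 = 8.52.
Net gain = 12 − 8.52 = 3.48. The private return per contributed unit (0.71) is below 1, so free-riding is indeed the best response regardless of what the others do.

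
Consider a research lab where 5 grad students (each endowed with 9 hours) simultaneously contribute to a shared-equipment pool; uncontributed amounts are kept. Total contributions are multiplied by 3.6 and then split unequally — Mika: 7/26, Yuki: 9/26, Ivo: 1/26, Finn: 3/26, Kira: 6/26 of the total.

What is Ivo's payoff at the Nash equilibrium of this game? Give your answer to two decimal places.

10.25 hours

For player j, contributing a unit is worthwhile iff 3.6 × (j's share) ≥ 1, i.e. iff j's share is at least 0.2778.
Yuki alone (share 9/26) is above the threshold, contributing 9; the remaining 4 contribute 0. Total contributed: 9.
Ivo keeps 9 and receives 3.6 × 9 × 1/26 = 1.25 from the shared-equipment pool, for a payoff of 10.25.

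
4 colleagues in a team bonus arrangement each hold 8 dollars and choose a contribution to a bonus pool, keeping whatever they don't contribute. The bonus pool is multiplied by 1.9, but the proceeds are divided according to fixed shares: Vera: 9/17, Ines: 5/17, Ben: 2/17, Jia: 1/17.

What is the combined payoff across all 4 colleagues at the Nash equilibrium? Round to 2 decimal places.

39.20 dollars

A player with share s gets back 1.9·s per unit contributed, so full contribution is dominant for anyone with s > 1/1.9 = 0.5263 and zero contribution is dominant for anyone below.
Vera alone (share 9/17) is above the threshold, contributing 8; the remaining 3 contribute 0. Total contributed: 8.
The bonus pool pays out 1.9 × 8 = 15.20 in total (split across the unequal shares, but the aggregate is all that matters for the group sum).
The 3 free-riders keep 8 each, adding 24. Group total = 24 + 15.20 = 39.20.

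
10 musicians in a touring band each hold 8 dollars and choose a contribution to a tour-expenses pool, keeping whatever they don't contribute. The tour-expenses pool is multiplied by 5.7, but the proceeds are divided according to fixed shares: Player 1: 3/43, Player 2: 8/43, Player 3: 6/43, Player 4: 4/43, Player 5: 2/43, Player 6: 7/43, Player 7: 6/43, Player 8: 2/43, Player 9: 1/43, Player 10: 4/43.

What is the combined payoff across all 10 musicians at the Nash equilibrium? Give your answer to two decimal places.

Each unit j contributes comes back to j as 5.7 × (j's share), so j prefers to contribute only if that share exceeds 1/5.7 = 0.1754; otherwise keeping the unit dominates.
Only Player 2 (8/43) clears that bar, contributing 8; the remaining 9 contribute 0. Total contributed: 8.
The tour-expenses pool pays out 5.7 × 8 = 45.60 in total (split across the unequal shares, but the aggregate is all that matters for the group sum).
The 9 free-riders keep 8 each, adding 72. Group total = 72 + 45.60 = 117.60.

117.60 dollars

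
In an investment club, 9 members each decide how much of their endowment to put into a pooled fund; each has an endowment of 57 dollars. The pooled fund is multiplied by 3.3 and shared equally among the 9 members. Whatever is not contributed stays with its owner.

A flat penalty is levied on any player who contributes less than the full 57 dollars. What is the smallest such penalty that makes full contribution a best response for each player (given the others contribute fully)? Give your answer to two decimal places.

36.10 dollars

Given the others contribute fully, the best deviation is to contribute 0 (any partial contribution still incurs the fine and gives up units whose private return 0.3667 is below 1).
Deviating from 57 to 0 saves 57 dollars but forfeits the deviator's share of the drop in the pooled fund: 3.3/9 × 57 = 20.90.
So the deviation gain is 57 − 20.90 = 36.10, and the fine must be at least 36.10 dollars to wipe it out.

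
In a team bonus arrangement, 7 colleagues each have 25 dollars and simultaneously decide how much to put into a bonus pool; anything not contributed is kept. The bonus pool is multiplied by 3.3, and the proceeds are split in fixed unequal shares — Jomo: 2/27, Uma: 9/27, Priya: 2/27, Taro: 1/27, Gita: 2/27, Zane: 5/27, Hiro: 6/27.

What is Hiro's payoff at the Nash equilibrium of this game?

Each unit j contributes comes back to j as 3.3 × (j's share), so j prefers to contribute only if that share exceeds 1/3.3 = 0.3030; otherwise keeping the unit dominates.
Uma alone (share 9/27) is above the threshold, contributing 25; the remaining 6 contribute 0. Total contributed: 25.
Hiro keeps 25 and receives 3.3 × 25 × 6/27 = 18.33 from the bonus pool, for a payoff of 43.33.

43.33 dollars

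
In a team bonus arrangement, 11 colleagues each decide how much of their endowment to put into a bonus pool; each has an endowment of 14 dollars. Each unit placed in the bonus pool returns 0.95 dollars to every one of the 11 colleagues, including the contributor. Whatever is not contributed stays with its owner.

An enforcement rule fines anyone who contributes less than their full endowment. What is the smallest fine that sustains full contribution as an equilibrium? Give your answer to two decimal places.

Given the others contribute fully, the best deviation is to contribute 0 (any partial contribution still incurs the fine and gives up units whose private return 0.95 is below 1).
Deviating from 14 to 0 saves 14 dollars but forfeits the deviator's share of the drop in the bonus pool: 0.95 × 14 = 13.30.
So the deviation gain is 14 − 13.30 = 0.70, and the fine must be at least 0.70 dollars to wipe it out.

0.70 dollars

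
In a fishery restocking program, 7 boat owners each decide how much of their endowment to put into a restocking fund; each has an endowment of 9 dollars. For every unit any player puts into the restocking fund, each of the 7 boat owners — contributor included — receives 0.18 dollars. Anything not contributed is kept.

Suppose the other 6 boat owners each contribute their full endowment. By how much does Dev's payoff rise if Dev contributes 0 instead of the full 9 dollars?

7.38 dollars

Switching from a contribution of 9 to 0 lets Dev keep an extra 9 dollars, but lowers the restocking fund by 9, which costs Dev their own share of that drop: 0.18 × 9 = 1.62.
Net gain = 9 − 1.62 = 7.38. The private return per contributed unit (0.18) is below 1, so free-riding is indeed the best response regardless of what the others do.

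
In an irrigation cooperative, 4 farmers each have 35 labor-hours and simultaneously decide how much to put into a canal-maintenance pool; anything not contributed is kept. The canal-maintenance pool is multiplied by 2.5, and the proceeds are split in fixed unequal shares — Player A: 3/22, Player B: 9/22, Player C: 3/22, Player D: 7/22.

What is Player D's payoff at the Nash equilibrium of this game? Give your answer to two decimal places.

62.84 labor-hours

A player with share s gets back 2.5·s per unit contributed, so full contribution is dominant for anyone with s > 1/2.5 = 0.4000 and zero contribution is dominant for anyone below.
The only share above 0.4000 is Player B's 9/22, contributing 35; the remaining 3 contribute 0. Total contributed: 35.
Player D keeps 35 and receives 2.5 × 35 × 7/22 = 27.84 from the canal-maintenance pool, for a payoff of 62.84.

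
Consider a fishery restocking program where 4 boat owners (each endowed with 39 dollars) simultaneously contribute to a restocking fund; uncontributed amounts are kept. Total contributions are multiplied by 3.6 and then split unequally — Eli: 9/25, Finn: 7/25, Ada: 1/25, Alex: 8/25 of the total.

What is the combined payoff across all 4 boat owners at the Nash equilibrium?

460.20 dollars

Player j's private return per contributed unit is 3.6 × (j's share). Contributing is weakly dominant for j when that share is at least 1/3.6 = 0.2778, and contributing 0 is dominant otherwise.
Eli, Finn and Alex clear that bar, contributing 39 each; the remaining 1 contribute 0. Total contributed: 117.
The restocking fund pays out 3.6 × 117 = 421.20 in total (split across the unequal shares, but the aggregate is all that matters for the group sum).
The 1 free-riders keep 39 each, adding 39. Group total = 39 + 421.20 = 460.20.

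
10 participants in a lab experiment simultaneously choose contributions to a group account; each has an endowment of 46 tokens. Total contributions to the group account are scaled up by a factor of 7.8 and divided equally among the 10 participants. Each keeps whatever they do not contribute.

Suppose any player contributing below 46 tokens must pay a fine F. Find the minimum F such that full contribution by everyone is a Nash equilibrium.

10.12 tokens

Given the others contribute fully, the best deviation is to contribute 0 (any partial contribution still incurs the fine and gives up units whose private return 0.7800 is below 1).
Deviating from 46 to 0 saves 46 tokens but forfeits the deviator's share of the drop in the group account: 7.8/10 × 46 = 35.88.
So the deviation gain is 46 − 35.88 = 10.12, and the fine must be at least 10.12 tokens to wipe it out.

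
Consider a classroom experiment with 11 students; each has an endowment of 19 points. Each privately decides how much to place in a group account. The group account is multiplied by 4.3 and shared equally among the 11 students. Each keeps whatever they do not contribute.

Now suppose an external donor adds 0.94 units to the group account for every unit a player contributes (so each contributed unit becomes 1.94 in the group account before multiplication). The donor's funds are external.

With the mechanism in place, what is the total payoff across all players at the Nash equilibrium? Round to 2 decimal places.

209.00 points

Even with the mechanism, each unit contributed returns only 4.3 × 1.94 / 11 = 0.7584 per unit of net cost, so contributing nothing is still dominant.
At the Nash equilibrium no one contributes; group total payoff = 11 × 19 = 209.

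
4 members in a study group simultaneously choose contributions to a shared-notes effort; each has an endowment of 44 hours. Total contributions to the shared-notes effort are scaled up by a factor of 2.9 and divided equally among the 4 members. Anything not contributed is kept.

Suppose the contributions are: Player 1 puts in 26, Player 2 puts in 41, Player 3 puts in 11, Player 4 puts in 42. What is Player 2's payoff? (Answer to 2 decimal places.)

90.00 hours

Total contributed: 26 + 41 + 11 + 42 = 120.
Each receives 2.9 × 120 / 4 = 87.00 from the shared-notes effort.
Player 2 keeps 44 − 41 = 3, so Player 2's payoff is 3 + 87.00 = 90.00.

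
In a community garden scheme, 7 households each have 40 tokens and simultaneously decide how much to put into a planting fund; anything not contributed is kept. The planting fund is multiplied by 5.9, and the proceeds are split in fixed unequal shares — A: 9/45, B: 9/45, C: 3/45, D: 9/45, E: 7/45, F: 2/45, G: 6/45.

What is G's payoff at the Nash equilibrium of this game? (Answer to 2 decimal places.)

134.40 tokens

For player j, contributing a unit is worthwhile iff 5.9 × (j's share) ≥ 1, i.e. iff j's share is at least 0.1695.
A, B and D are above the threshold, contributing 40 each; the remaining 4 contribute 0. Total contributed: 120.
G keeps 40 and receives 5.9 × 120 × 6/45 = 94.40 from the planting fund, for a payoff of 134.40.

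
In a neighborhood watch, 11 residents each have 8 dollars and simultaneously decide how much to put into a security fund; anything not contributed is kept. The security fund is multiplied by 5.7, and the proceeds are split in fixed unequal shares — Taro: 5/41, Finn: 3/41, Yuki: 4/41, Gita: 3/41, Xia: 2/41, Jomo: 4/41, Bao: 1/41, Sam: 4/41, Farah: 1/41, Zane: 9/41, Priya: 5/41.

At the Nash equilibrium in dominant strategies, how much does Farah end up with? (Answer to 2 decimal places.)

For player j, contributing a unit is worthwhile iff 5.7 × (j's share) ≥ 1, i.e. iff j's share is at least 0.1754.
Only Zane (9/41) clears that bar, contributing 8; the remaining 10 contribute 0. Total contributed: 8.
Farah keeps 8 and receives 5.7 × 8 × 1/41 = 1.11 from the security fund, for a payoff of 9.11.

9.11 dollars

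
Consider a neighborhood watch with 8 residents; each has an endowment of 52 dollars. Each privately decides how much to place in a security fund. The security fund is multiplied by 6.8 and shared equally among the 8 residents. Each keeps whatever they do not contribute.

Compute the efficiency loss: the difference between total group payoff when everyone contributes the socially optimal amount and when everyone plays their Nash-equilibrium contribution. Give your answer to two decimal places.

Each contributed unit returns 6.8/8 = 0.8500 to its contributor — below 1 — so contributing 0 is dominant for every player. At the Nash equilibrium everyone keeps their 52, and the group total is 8 × 52 = 416.
Each contributed unit returns 6.800 to the group as a whole (0.8500 to each of 8 players), which exceeds 1, so the social optimum is full contribution: group total = 6.800 × 416 = 2828.80.
Efficiency loss = 2828.80 − 416 = 2412.80.

2412.80 dollars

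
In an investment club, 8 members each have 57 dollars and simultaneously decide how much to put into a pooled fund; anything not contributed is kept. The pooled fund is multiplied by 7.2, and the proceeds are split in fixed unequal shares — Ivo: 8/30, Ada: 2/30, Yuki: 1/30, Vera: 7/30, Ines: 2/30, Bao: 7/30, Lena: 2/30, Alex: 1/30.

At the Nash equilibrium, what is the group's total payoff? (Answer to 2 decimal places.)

1516.20 dollars

Player j's private return per contributed unit is 7.2 × (j's share). Contributing is weakly dominant for j when that share is at least 1/7.2 = 0.1389, and contributing 0 is dominant otherwise.
Ivo, Vera and Bao are above the threshold, contributing 57 each; the remaining 5 contribute 0. Total contributed: 171.
The pooled fund pays out 7.2 × 171 = 1231.20 in total (split across the unequal shares, but the aggregate is all that matters for the group sum).
The 5 free-riders keep 57 each, adding 285. Group total = 285 + 1231.20 = 1516.20.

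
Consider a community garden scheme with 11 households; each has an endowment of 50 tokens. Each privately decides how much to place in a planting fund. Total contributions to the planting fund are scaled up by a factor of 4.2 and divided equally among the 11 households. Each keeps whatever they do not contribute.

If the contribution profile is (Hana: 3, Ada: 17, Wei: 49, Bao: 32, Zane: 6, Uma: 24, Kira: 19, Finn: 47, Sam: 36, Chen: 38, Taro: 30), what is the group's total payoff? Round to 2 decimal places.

Total contributed: 3 + 17 + 49 + 32 + 6 + 24 + 19 + 47 + 36 + 38 + 30 = 301; total kept: 11 × 50 − 301 = 249.
The planting fund pays out 4.2 × 301 = 1264.20 in aggregate.
Group total = 249 + 1264.20 = 1513.20.

1513.20 tokens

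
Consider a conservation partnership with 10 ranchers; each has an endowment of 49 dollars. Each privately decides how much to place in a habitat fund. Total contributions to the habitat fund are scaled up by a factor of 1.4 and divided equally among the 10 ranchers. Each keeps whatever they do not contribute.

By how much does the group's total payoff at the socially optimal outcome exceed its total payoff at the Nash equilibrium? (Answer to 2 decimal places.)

Each contributed unit returns 1.4/10 = 0.1400 to its contributor — below 1 — so contributing 0 is dominant for every player. At the Nash equilibrium everyone keeps their 49, and the group total is 10 × 49 = 490.
Each contributed unit returns 1.400 to the group as a whole (0.1400 to each of 10 players), which exceeds 1, so the social optimum is full contribution: group total = 1.400 × 490 = 686.00.
Efficiency loss = 686.00 − 490 = 196.00.

196.00 dollars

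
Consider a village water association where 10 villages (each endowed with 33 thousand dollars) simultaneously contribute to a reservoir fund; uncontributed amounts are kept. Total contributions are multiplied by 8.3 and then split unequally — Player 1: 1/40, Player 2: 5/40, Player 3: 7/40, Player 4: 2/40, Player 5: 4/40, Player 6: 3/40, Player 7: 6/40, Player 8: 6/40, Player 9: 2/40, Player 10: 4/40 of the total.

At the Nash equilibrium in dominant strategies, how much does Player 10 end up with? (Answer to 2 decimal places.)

Player j's private return per contributed unit is 8.3 × (j's share). Contributing is weakly dominant for j when that share is at least 1/8.3 = 0.1205, and contributing 0 is dominant otherwise.
Player 2, Player 3, Player 7 and Player 8 clear that bar, contributing 33 each; the remaining 6 contribute 0. Total contributed: 132.
Player 10 keeps 33 and receives 8.3 × 132 × 4/40 = 109.56 from the reservoir fund, for a payoff of 142.56.

142.56 thousand dollars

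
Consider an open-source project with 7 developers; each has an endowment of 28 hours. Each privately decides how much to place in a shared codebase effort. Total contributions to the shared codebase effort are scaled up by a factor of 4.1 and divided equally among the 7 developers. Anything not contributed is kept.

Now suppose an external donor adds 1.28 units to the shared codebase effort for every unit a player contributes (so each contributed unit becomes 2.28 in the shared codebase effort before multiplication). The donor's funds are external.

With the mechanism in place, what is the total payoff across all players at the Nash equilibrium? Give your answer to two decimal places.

1832.21 hours

The effective private return per unit is now 4.1 × 2.28 / 7 = 1.3354 > 1, so every player's dominant strategy flips to full contribution.
So the Nash equilibrium is full contribution by all 7; the group earns 4.1 × 2.28 × 196 = 1832.21.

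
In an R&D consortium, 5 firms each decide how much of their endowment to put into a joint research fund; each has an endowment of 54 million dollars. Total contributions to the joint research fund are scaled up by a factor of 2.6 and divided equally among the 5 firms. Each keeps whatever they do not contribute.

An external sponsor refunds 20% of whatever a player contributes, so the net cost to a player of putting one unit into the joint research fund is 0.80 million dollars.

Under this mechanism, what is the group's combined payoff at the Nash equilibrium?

The effective private return is (2.6/5) / 0.80 = 0.6500, which is still under 1, so the mechanism doesn't change anyone's dominant strategy: zero contribution.
At the Nash equilibrium no one contributes; group total payoff = 5 × 54 = 270.

270.00 million dollars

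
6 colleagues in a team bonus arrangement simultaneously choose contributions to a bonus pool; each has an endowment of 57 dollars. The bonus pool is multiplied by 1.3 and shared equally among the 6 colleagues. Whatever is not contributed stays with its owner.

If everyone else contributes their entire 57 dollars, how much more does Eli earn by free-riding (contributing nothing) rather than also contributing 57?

Switching from a contribution of 57 to 0 lets Eli keep an extra 57 dollars, but lowers the bonus pool by 57, which costs Eli their own share of that drop: 1.3/6 × 57 = 12.35.
Net gain = 57 − 12.35 = 44.65. The private return per contributed unit (0.2167) is below 1, so free-riding is indeed the best response regardless of what the others do.

44.65 dollars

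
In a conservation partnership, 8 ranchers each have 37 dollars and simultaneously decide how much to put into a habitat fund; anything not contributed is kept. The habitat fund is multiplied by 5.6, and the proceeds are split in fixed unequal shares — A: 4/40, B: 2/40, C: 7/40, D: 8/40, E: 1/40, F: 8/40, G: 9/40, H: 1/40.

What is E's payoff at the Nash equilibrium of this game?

A player with share s gets back 5.6·s per unit contributed, so full contribution is dominant for anyone with s > 1/5.6 = 0.1786 and zero contribution is dominant for anyone below.
The shares above 0.1786 belong to D, F and G, contributing 37 each; the remaining 5 contribute 0. Total contributed: 111.
E keeps 37 and receives 5.6 × 111 × 1/40 = 15.54 from the habitat fund, for a payoff of 52.54.

52.54 dollars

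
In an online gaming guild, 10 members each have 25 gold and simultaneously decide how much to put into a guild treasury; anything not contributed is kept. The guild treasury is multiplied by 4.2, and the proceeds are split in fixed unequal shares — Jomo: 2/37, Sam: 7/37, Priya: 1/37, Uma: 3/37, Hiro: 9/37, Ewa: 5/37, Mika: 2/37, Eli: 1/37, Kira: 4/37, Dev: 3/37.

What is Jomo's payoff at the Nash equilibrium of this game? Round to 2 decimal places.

For player j, contributing a unit is worthwhile iff 4.2 × (j's share) ≥ 1, i.e. iff j's share is at least 0.2381.
The only share above 0.2381 is Hiro's 9/37, contributing 25; the remaining 9 contribute 0. Total contributed: 25.
Jomo keeps 25 and receives 4.2 × 25 × 2/37 = 5.68 from the guild treasury, for a payoff of 30.68.

30.68 gold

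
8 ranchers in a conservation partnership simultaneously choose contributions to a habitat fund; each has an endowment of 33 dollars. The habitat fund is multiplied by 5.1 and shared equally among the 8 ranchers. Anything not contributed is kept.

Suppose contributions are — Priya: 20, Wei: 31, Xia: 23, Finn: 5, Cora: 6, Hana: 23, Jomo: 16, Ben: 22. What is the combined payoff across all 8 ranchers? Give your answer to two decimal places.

862.60 dollars

Total contributed: 20 + 31 + 23 + 5 + 6 + 23 + 16 + 22 = 146; total kept: 8 × 33 − 146 = 118.
The habitat fund pays out 5.1 × 146 = 744.60 in aggregate.
Group total = 118 + 744.60 = 862.60.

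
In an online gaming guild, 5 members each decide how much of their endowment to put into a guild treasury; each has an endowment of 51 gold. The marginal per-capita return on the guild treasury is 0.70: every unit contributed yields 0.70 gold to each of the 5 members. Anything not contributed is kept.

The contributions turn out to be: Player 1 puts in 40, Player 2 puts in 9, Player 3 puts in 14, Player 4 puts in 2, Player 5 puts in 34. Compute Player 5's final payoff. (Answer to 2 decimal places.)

86.30 gold

Total contributed: 40 + 9 + 14 + 2 + 34 = 99.
Each receives 0.70 × 99 = 69.30 from the guild treasury.
Player 5 keeps 51 − 34 = 17, so Player 5's payoff is 17 + 69.30 = 86.30.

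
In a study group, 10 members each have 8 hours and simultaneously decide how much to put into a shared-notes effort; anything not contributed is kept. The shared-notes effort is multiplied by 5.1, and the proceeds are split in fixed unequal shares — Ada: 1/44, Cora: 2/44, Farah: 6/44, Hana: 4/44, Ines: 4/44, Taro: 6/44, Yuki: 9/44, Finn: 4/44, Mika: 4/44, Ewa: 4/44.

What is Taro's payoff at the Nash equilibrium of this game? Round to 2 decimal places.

Player j's private return per contributed unit is 5.1 × (j's share). Contributing is weakly dominant for j when that share is at least 1/5.1 = 0.1961, and contributing 0 is dominant otherwise.
Yuki alone (share 9/44) is above the threshold, contributing 8; the remaining 9 contribute 0. Total contributed: 8.
Taro keeps 8 and receives 5.1 × 8 × 6/44 = 5.56 from the shared-notes effort, for a payoff of 13.56.

13.56 hours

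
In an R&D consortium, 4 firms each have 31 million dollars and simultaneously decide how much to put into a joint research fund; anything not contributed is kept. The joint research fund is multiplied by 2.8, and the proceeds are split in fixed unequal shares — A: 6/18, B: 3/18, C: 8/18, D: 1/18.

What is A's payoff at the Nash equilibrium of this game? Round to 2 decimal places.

Player j's private return per contributed unit is 2.8 × (j's share). Contributing is weakly dominant for j when that share is at least 1/2.8 = 0.3571, and contributing 0 is dominant otherwise.
The only share above 0.3571 is C's 8/18, contributing 31; the remaining 3 contribute 0. Total contributed: 31.
A keeps 31 and receives 2.8 × 31 × 6/18 = 28.93 from the joint research fund, for a payoff of 59.93.

59.93 million dollars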